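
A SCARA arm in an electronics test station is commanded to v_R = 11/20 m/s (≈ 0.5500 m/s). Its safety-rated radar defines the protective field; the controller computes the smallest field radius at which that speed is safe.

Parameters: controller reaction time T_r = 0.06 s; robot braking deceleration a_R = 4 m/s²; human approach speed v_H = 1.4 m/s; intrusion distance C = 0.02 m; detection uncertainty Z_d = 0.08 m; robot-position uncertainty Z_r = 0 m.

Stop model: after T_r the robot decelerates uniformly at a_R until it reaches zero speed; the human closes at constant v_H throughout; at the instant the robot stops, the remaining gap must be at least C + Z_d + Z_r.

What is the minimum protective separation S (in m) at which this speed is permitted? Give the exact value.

braking lasts T_s = (11/20)/4 = 0.1375 s
robot in T_r: 0.5500·0.0600 = 0.0330 m
robot under decel: 0.5500²/(2·4.0000) = 0.0378 m
person approaches 1.4000·(0.0600+0.1375) = 0.2765 m
C+Z_d+Z_r = 0.0200+0.0800+0.0000 = 0.1000 m
S_min ≈ 0.0330+0.0378+0.2765+0.1000  ⇒  S_min = 7157/16000 m

S_min = 7157/16000 m = 0.4473 m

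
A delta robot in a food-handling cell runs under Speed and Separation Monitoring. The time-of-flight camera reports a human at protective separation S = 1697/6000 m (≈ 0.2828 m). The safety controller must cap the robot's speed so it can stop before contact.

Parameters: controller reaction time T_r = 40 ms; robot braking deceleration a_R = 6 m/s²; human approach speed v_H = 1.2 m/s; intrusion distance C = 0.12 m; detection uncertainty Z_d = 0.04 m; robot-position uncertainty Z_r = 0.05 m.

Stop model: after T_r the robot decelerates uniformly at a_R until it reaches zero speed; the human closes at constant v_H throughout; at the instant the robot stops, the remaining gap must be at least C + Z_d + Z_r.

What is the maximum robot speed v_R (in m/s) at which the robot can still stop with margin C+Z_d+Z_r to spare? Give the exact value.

v_R_max = 1/10 m/s = 0.1000 m/s

collect terms ⇒ (1/12)·v_R² + (6/25)·v_R + (-149/6000) = 0
  disc = (6/25)² − 4·(1/12)·(-149/6000) = 5929/90000 ; √disc = 77/300
  v_R = (−(6/25) + 77/300) / (2·(1/12)) = 1/10 m/s
check:
stop time T_s = (1/10)/6 = 0.0167 s
robot covers v_R·T_r = 0.1000·0.0400 = 0.0040 m before braking
braking distance = 0.1000²/(2·6.0000) = 0.0008 m
person approaches 1.2000·(0.0400+0.0167) = 0.0680 m
residual clearance needed = 0.1200+0.0400+0.0500 = 0.2100 m
sum ≈ 0.0040+0.0008+0.0680+0.2100 ≈ 0.2828 m = S ✓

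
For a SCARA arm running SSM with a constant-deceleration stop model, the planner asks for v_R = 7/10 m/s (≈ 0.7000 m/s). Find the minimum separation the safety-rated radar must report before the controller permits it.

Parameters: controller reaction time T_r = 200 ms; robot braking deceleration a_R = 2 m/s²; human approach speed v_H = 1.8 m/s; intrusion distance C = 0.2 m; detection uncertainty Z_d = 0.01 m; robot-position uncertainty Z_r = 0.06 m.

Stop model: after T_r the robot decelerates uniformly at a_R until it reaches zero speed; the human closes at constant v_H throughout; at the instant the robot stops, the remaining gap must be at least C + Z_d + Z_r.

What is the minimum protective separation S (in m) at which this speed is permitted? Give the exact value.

S_min = 609/400 m = 1.5225 m

T_s = v_R/a_R = (7/10)/2 = 0.3500 s
robot covers v_R·T_r = 0.7000·0.2000 = 0.1400 m before braking
robot under decel: 0.7000²/(2·2.0000) = 0.1225 m
person approaches 1.8000·(0.2000+0.3500) = 0.9900 m
C+Z_d+Z_r = 0.2000+0.0100+0.0600 = 0.2700 m
S_min ≈ 0.1400+0.1225+0.9900+0.2700  ⇒  S_min = 609/400 m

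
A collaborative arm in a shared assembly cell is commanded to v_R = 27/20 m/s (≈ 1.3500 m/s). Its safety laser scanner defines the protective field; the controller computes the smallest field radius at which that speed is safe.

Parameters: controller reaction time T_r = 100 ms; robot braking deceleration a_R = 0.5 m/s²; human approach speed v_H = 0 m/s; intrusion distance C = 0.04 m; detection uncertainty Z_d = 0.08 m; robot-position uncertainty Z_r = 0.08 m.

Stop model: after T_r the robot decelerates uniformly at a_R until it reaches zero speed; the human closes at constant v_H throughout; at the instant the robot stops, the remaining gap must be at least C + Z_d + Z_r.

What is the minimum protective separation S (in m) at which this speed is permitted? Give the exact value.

braking lasts T_s = (27/20)/(1/2) = 2.7000 s
robot in T_r: 1.3500·0.1000 = 0.1350 m
robot covers 1.3500·2.7000 − ½·0.5000·2.7000² = 1.8225 m while stopping
person approaches 0.0000·(0.1000+2.7000) = 0.0000 m
margins: 0.0400+0.0800+0.0800 = 0.2000 m
S_min ≈ 0.1350+1.8225+0.0000+0.2000  ⇒  S_min = 863/400 m

S_min = 863/400 m = 2.1575 m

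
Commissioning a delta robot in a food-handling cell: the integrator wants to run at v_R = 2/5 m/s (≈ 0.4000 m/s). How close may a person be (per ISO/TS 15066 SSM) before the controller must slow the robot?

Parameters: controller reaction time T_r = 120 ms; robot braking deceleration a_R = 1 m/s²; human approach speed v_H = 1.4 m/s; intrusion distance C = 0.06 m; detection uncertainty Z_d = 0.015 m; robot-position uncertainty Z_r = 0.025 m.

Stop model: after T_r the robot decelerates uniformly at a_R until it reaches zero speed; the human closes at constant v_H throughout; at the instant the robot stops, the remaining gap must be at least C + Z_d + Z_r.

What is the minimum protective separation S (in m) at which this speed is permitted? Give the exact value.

S_min = 239/250 m = 0.9560 m

braking lasts T_s = (2/5)/1 = 0.4000 s
robot covers v_R·T_r = 0.4000·0.1200 = 0.0480 m before braking
robot under decel: 0.4000²/(2·1.0000) = 0.0800 m
person approaches 1.4000·(0.1200+0.4000) = 0.7280 m
margins: 0.0600+0.0150+0.0250 = 0.1000 m
S_min ≈ 0.0480+0.0800+0.7280+0.1000  ⇒  S_min = 239/250 m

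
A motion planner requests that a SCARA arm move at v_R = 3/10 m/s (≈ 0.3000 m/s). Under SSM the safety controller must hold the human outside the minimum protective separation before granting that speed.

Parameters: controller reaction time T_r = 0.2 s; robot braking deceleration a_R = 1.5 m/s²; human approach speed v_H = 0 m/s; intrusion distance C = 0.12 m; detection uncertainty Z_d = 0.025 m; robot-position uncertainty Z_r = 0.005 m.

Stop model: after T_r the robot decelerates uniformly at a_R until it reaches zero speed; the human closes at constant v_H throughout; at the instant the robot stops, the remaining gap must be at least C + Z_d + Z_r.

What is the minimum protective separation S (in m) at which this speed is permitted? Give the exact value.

S_min = 6/25 m = 0.2400 m

stop time T_s = (3/10)/(3/2) = 0.2000 s
robot covers v_R·T_r = 0.3000·0.2000 = 0.0600 m before braking
robot under decel: 0.3000²/(2·1.5000) = 0.0300 m
human closes 0.0000·0.4000 = 0.0000 m
residual clearance needed = 0.1200+0.0250+0.0050 = 0.1500 m
S_min ≈ 0.0600+0.0300+0.0000+0.1500  ⇒  S_min = 6/25 m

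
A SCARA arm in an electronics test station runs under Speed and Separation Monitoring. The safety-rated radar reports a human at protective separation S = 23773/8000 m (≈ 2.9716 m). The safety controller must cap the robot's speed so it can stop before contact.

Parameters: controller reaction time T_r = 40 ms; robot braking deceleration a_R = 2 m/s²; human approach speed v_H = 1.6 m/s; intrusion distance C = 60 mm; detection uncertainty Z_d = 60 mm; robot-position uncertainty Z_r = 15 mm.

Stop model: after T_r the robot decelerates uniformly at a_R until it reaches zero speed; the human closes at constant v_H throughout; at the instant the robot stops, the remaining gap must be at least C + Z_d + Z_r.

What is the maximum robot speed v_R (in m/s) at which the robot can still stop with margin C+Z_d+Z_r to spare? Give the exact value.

v_R_max = 41/20 m/s = 2.0500 m/s

at the boundary: (1/4)·v² + (21/25)·v + (-22181/8000) = 0
  disc = (21/25)² − 4·(1/4)·(-22181/8000) = 139129/40000 ; √disc = 373/200
  v_R = (−(21/25) + 373/200) / (2·(1/4)) = 41/20 m/s
check:
braking lasts T_s = (41/20)/2 = 1.0250 s
robot in T_r: 2.0500·0.0400 = 0.0820 m
robot under decel: 2.0500²/(2·2.0000) = 1.0506 m
human closes 1.6000·1.0650 = 1.7040 m
C+Z_d+Z_r = 0.0600+0.0600+0.0150 = 0.1350 m
sum ≈ 0.0820+1.0506+1.7040+0.1350 ≈ 2.9716 m = S ✓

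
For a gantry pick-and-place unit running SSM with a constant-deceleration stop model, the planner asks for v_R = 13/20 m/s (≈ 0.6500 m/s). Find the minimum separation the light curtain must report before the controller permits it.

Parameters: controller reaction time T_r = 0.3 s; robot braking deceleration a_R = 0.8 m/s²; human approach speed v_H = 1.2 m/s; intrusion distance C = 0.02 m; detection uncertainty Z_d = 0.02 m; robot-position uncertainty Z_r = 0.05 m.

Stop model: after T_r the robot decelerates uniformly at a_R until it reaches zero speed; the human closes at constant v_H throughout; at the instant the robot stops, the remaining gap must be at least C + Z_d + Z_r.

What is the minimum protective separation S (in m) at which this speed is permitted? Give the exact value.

S_min = 6029/3200 m = 1.8841 m

T_s = v_R/a_R = (13/20)/(4/5) = 0.8125 s
robot in T_r: 0.6500·0.3000 = 0.1950 m
robot under decel: 0.6500²/(2·0.8000) = 0.2641 m
human over T_r+T_s: 1.2000·(0.3000+0.8125) = 1.3350 m
C+Z_d+Z_r = 0.0200+0.0200+0.0500 = 0.0900 m
S_min ≈ 0.1950+0.2641+1.3350+0.0900  ⇒  S_min = 6029/3200 m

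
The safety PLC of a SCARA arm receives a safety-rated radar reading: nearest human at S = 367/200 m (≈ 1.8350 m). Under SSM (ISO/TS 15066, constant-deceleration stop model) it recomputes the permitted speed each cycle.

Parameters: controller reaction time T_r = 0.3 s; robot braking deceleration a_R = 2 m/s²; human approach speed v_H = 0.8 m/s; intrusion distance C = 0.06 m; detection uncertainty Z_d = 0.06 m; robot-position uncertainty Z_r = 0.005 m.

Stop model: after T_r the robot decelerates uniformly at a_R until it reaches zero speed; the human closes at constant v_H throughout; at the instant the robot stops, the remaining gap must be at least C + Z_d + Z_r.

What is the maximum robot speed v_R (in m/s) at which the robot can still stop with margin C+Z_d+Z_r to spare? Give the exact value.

at the boundary: (1/4)·v² + (7/10)·v + (-147/100) = 0
  disc = (7/10)² − 4·(1/4)·(-147/100) = 49/25 ; √disc = 7/5
  v_R = (−(7/10) + 7/5) / (2·(1/4)) = 7/5 m/s
check:
stop time T_s = (7/5)/2 = 0.7000 s
robot in T_r: 1.4000·0.3000 = 0.4200 m
braking distance = 1.4000²/(2·2.0000) = 0.4900 m
person approaches 0.8000·(0.3000+0.7000) = 0.8000 m
residual clearance needed = 0.0600+0.0600+0.0050 = 0.1250 m
sum ≈ 0.4200+0.4900+0.8000+0.1250 ≈ 1.8350 m = S ✓

v_R_max = 7/5 m/s = 1.4000 m/s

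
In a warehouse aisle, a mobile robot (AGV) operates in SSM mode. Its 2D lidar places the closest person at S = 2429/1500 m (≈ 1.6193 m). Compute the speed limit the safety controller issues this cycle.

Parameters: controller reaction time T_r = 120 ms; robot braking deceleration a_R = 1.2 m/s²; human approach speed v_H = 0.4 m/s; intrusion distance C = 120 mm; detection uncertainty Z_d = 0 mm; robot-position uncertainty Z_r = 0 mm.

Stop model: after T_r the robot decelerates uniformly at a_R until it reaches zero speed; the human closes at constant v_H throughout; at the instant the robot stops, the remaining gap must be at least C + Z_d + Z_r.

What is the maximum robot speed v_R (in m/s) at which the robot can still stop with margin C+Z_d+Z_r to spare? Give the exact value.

v_R_max = 7/5 m/s = 1.4000 m/s

quadratic (5/12)·v² + (34/75)·v + (-2177/1500) = 0
  disc = (34/75)² − 4·(5/12)·(-2177/1500) = 6561/2500 ; √disc = 81/50
  v_R = (−(34/75) + 81/50) / (2·(5/12)) = 7/5 m/s
check:
stop time T_s = (7/5)/(6/5) = 1.1667 s
reaction-phase robot travel = 1.4000·0.1200 = 0.1680 m
braking distance = 1.4000²/(2·1.2000) = 0.8167 m
human over T_r+T_s: 0.4000·(0.1200+1.1667) = 0.5147 m
residual clearance needed = 0.1200+0.0000+0.0000 = 0.1200 m
sum ≈ 0.1680+0.8167+0.5147+0.1200 ≈ 1.6193 m = S ✓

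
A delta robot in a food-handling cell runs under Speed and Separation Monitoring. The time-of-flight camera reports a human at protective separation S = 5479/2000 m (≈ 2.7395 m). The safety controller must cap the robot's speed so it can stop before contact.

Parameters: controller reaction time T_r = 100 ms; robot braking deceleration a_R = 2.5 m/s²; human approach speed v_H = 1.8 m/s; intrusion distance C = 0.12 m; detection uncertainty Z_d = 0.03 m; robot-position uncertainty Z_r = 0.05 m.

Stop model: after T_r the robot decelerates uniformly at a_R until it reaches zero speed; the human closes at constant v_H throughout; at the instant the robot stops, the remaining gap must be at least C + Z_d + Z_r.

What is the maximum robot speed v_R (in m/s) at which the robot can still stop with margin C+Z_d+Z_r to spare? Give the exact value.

v_R_max = 39/20 m/s = 1.9500 m/s

at the boundary: (1/5)·v² + (41/50)·v + (-4719/2000) = 0
  disc = (41/50)² − 4·(1/5)·(-4719/2000) = 64/25 ; √disc = 8/5
  v_R = (−(41/50) + 8/5) / (2·(1/5)) = 39/20 m/s
check:
T_s = v_R/a_R = (39/20)/(5/2) = 0.7800 s
reaction-phase robot travel = 1.9500·0.1000 = 0.1950 m
robot covers 1.9500·0.7800 − ½·2.5000·0.7800² = 0.7605 m while stopping
human over T_r+T_s: 1.8000·(0.1000+0.7800) = 1.5840 m
margins: 0.1200+0.0300+0.0500 = 0.2000 m
sum ≈ 0.1950+0.7605+1.5840+0.2000 ≈ 2.7395 m = S ✓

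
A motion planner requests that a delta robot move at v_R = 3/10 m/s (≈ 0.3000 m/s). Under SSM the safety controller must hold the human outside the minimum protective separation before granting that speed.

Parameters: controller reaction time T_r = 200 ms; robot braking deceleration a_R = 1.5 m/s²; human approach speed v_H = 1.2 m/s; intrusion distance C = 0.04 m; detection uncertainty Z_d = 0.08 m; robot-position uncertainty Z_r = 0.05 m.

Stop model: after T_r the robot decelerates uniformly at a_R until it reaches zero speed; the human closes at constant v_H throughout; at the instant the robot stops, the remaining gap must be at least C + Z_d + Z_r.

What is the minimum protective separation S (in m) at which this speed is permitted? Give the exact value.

S_min = 37/50 m = 0.7400 m

T_s = v_R/a_R = (3/10)/(3/2) = 0.2000 s
reaction-phase robot travel = 0.3000·0.2000 = 0.0600 m
robot covers 0.3000·0.2000 − ½·1.5000·0.2000² = 0.0300 m while stopping
human closes 1.2000·0.4000 = 0.4800 m
residual clearance needed = 0.0400+0.0800+0.0500 = 0.1700 m
S_min ≈ 0.0600+0.0300+0.4800+0.1700  ⇒  S_min = 37/50 m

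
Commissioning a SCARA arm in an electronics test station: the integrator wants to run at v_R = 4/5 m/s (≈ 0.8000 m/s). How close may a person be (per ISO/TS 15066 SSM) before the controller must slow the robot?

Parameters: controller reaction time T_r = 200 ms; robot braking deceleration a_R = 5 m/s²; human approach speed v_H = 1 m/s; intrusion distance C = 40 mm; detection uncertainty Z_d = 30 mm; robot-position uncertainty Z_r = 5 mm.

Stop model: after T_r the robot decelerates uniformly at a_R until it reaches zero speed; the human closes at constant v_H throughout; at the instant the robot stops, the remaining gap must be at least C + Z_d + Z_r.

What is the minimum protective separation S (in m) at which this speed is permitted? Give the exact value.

braking lasts T_s = (4/5)/5 = 0.1600 s
reaction-phase robot travel = 0.8000·0.2000 = 0.1600 m
braking distance = 0.8000²/(2·5.0000) = 0.0640 m
person approaches 1.0000·(0.2000+0.1600) = 0.3600 m
C+Z_d+Z_r = 0.0400+0.0300+0.0050 = 0.0750 m
S_min ≈ 0.1600+0.0640+0.3600+0.0750  ⇒  S_min = 659/1000 m

S_min = 659/1000 m = 0.6590 m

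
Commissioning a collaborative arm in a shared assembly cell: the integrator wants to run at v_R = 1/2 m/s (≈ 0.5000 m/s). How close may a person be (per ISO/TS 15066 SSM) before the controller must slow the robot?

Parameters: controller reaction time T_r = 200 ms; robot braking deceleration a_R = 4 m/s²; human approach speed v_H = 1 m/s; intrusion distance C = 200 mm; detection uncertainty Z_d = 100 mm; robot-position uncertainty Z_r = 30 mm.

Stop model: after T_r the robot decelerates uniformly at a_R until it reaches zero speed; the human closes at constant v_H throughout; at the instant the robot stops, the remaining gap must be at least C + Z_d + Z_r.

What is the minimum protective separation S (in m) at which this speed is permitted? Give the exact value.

T_s = v_R/a_R = (1/2)/4 = 0.1250 s
robot in T_r: 0.5000·0.2000 = 0.1000 m
robot covers 0.5000·0.1250 − ½·4.0000·0.1250² = 0.0312 m while stopping
human over T_r+T_s: 1.0000·(0.2000+0.1250) = 0.3250 m
residual clearance needed = 0.2000+0.1000+0.0300 = 0.3300 m
S_min ≈ 0.1000+0.0312+0.3250+0.3300  ⇒  S_min = 629/800 m

S_min = 629/800 m = 0.7863 m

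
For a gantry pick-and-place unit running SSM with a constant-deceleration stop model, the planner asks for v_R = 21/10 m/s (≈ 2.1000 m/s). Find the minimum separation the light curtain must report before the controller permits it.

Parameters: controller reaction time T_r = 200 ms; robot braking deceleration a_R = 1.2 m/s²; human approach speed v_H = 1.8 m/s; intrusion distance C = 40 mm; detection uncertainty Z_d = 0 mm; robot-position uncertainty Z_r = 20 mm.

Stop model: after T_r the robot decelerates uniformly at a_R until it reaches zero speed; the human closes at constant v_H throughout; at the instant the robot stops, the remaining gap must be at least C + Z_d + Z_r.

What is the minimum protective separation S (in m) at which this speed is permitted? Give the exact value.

T_s = v_R/a_R = (21/10)/(6/5) = 1.7500 s
reaction-phase robot travel = 2.1000·0.2000 = 0.4200 m
robot covers 2.1000·1.7500 − ½·1.2000·1.7500² = 1.8375 m while stopping
human over T_r+T_s: 1.8000·(0.2000+1.7500) = 3.5100 m
margins: 0.0400+0.0000+0.0200 = 0.0600 m
S_min ≈ 0.4200+1.8375+3.5100+0.0600  ⇒  S_min = 2331/400 m

S_min = 2331/400 m = 5.8275 m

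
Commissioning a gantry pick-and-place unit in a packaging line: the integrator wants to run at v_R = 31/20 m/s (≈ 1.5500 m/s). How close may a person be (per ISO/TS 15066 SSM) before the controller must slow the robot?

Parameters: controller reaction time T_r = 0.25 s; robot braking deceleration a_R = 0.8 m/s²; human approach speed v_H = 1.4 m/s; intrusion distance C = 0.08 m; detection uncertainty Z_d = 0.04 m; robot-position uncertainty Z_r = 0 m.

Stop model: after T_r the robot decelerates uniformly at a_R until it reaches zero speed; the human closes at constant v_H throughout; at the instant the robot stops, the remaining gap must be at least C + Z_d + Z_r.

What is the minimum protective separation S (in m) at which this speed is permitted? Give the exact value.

S_min = 16229/3200 m = 5.0716 m

stop time T_s = (31/20)/(4/5) = 1.9375 s
robot in T_r: 1.5500·0.2500 = 0.3875 m
braking distance = 1.5500²/(2·0.8000) = 1.5016 m
human over T_r+T_s: 1.4000·(0.2500+1.9375) = 3.0625 m
margins: 0.0800+0.0400+0.0000 = 0.1200 m
S_min ≈ 0.3875+1.5016+3.0625+0.1200  ⇒  S_min = 16229/3200 m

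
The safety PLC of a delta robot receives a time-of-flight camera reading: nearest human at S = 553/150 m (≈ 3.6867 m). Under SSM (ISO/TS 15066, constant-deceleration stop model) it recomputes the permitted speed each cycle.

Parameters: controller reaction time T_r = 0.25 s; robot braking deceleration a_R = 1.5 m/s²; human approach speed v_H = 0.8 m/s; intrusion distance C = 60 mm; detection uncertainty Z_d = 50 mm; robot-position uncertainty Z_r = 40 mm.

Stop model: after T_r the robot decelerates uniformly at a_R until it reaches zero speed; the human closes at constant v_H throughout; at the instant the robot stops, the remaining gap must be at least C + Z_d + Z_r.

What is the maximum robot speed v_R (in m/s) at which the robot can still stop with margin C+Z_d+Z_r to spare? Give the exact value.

at the boundary: (1/3)·v² + (47/60)·v + (-1001/300) = 0
  disc = (47/60)² − 4·(1/3)·(-1001/300) = 81/16 ; √disc = 9/4
  v_R = (−(47/60) + 9/4) / (2·(1/3)) = 11/5 m/s
check:
stop time T_s = (11/5)/(3/2) = 1.4667 s
robot in T_r: 2.2000·0.2500 = 0.5500 m
robot covers 2.2000·1.4667 − ½·1.5000·1.4667² = 1.6133 m while stopping
person approaches 0.8000·(0.2500+1.4667) = 1.3733 m
margins: 0.0600+0.0500+0.0400 = 0.1500 m
sum ≈ 0.5500+1.6133+1.3733+0.1500 ≈ 3.6867 m = S ✓

v_R_max = 11/5 m/s = 2.2000 m/s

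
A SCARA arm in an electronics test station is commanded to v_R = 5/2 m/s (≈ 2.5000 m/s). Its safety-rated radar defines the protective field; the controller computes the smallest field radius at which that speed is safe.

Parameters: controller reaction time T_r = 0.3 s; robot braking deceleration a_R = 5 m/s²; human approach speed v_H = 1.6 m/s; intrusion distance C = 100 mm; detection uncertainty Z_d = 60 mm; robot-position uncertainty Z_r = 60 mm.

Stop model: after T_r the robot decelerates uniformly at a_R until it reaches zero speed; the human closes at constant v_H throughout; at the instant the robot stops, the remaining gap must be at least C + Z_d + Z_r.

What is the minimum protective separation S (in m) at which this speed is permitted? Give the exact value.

S_min = 23/8 m = 2.8750 m

braking lasts T_s = (5/2)/5 = 0.5000 s
robot in T_r: 2.5000·0.3000 = 0.7500 m
robot under decel: 2.5000²/(2·5.0000) = 0.6250 m
person approaches 1.6000·(0.3000+0.5000) = 1.2800 m
residual clearance needed = 0.1000+0.0600+0.0600 = 0.2200 m
S_min ≈ 0.7500+0.6250+1.2800+0.2200  ⇒  S_min = 23/8 m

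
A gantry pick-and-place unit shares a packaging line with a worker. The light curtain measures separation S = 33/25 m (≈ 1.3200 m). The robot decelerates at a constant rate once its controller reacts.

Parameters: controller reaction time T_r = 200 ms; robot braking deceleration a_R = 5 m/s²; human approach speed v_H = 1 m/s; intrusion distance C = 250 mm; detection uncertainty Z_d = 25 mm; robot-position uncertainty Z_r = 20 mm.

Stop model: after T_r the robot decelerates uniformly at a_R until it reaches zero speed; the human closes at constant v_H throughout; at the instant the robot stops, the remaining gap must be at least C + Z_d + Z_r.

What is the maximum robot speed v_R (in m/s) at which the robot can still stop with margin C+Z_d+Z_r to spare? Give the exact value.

quadratic (1/10)·v² + (2/5)·v + (-33/40) = 0
  disc = (2/5)² − 4·(1/10)·(-33/40) = 49/100 ; √disc = 7/10
  v_R = (−(2/5) + 7/10) / (2·(1/10)) = 3/2 m/s
check:
braking lasts T_s = (3/2)/5 = 0.3000 s
reaction-phase robot travel = 1.5000·0.2000 = 0.3000 m
robot under decel: 1.5000²/(2·5.0000) = 0.2250 m
person approaches 1.0000·(0.2000+0.3000) = 0.5000 m
residual clearance needed = 0.2500+0.0250+0.0200 = 0.2950 m
sum ≈ 0.3000+0.2250+0.5000+0.2950 ≈ 1.3200 m = S ✓

v_R_max = 3/2 m/s = 1.5000 m/s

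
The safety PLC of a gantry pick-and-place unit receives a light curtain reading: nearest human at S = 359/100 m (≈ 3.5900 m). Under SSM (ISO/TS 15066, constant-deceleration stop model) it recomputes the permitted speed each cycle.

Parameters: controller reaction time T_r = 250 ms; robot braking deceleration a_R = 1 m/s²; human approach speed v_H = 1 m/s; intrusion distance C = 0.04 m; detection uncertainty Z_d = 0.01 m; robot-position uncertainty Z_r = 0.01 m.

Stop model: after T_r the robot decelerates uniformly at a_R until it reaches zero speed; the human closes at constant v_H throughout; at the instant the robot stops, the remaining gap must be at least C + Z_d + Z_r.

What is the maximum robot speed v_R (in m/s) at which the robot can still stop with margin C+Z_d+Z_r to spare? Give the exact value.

v_R_max = 8/5 m/s = 1.6000 m/s

collect terms ⇒ (1/2)·v_R² + (5/4)·v_R + (-82/25) = 0
  disc = (5/4)² − 4·(1/2)·(-82/25) = 3249/400 ; √disc = 57/20
  v_R = (−(5/4) + 57/20) / (2·(1/2)) = 8/5 m/s
check:
braking lasts T_s = (8/5)/1 = 1.6000 s
robot in T_r: 1.6000·0.2500 = 0.4000 m
robot covers 1.6000·1.6000 − ½·1.0000·1.6000² = 1.2800 m while stopping
human closes 1.0000·1.8500 = 1.8500 m
C+Z_d+Z_r = 0.0400+0.0100+0.0100 = 0.0600 m
sum ≈ 0.4000+1.2800+1.8500+0.0600 ≈ 3.5900 m = S ✓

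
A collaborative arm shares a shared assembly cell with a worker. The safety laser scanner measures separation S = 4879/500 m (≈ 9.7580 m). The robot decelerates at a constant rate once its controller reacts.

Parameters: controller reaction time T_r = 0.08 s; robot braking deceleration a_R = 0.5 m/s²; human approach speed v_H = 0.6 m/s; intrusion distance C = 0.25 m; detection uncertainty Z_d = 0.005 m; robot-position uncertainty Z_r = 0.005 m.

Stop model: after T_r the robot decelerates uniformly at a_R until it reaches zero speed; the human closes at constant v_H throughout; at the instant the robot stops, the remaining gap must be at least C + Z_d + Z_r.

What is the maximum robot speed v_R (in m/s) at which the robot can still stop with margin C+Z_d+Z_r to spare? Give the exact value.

collect terms ⇒ (1)·v_R² + (32/25)·v_R + (-189/20) = 0
  disc = (32/25)² − 4·(1)·(-189/20) = 24649/625 ; √disc = 157/25
  v_R = (−(32/25) + 157/25) / (2·(1)) = 5/2 m/s
check:
stop time T_s = (5/2)/(1/2) = 5.0000 s
robot in T_r: 2.5000·0.0800 = 0.2000 m
robot under decel: 2.5000²/(2·0.5000) = 6.2500 m
human over T_r+T_s: 0.6000·(0.0800+5.0000) = 3.0480 m
residual clearance needed = 0.2500+0.0050+0.0050 = 0.2600 m
sum ≈ 0.2000+6.2500+3.0480+0.2600 ≈ 9.7580 m = S ✓

v_R_max = 5/2 m/s = 2.5000 m/s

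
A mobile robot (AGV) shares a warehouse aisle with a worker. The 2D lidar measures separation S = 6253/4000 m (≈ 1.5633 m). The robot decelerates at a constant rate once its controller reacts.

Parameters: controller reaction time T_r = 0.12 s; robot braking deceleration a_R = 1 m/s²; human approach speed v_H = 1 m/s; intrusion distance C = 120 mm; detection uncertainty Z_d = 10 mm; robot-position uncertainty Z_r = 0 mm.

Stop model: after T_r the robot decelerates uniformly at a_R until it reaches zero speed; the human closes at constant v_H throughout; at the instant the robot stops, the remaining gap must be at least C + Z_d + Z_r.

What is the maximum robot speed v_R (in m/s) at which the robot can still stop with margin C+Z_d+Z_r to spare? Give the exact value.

v_R_max = 17/20 m/s = 0.8500 m/s

quadratic (1/2)·v² + (28/25)·v + (-5253/4000) = 0
  disc = (28/25)² − 4·(1/2)·(-5253/4000) = 38809/10000 ; √disc = 197/100
  v_R = (−(28/25) + 197/100) / (2·(1/2)) = 17/20 m/s
check:
T_s = v_R/a_R = (17/20)/1 = 0.8500 s
robot covers v_R·T_r = 0.8500·0.1200 = 0.1020 m before braking
braking distance = 0.8500²/(2·1.0000) = 0.3613 m
human over T_r+T_s: 1.0000·(0.1200+0.8500) = 0.9700 m
C+Z_d+Z_r = 0.1200+0.0100+0.0000 = 0.1300 m
sum ≈ 0.1020+0.3613+0.9700+0.1300 ≈ 1.5633 m = S ✓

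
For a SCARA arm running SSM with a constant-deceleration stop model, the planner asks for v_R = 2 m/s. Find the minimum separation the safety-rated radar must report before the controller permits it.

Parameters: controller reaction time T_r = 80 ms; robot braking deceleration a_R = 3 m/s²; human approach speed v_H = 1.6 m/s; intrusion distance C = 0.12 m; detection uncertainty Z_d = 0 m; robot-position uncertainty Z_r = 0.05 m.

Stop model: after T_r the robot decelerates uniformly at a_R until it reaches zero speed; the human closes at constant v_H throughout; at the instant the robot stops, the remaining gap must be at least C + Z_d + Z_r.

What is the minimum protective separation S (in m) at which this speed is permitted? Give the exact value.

T_s = v_R/a_R = 2/3 = 0.6667 s
robot in T_r: 2.0000·0.0800 = 0.1600 m
braking distance = 2.0000²/(2·3.0000) = 0.6667 m
human over T_r+T_s: 1.6000·(0.0800+0.6667) = 1.1947 m
margins: 0.1200+0.0000+0.0500 = 0.1700 m
S_min ≈ 0.1600+0.6667+1.1947+0.1700  ⇒  S_min = 3287/1500 m

S_min = 3287/1500 m = 2.1913 m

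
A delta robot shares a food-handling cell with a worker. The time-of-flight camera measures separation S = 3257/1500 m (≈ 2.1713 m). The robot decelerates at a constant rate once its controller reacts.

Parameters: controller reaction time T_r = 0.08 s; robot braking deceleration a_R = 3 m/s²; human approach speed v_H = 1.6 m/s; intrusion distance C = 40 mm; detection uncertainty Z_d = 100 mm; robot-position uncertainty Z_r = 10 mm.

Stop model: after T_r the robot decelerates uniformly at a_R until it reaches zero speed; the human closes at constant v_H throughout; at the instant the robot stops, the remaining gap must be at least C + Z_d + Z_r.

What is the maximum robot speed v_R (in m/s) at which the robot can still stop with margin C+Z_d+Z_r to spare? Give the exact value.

at the boundary: (1/6)·v² + (46/75)·v + (-142/75) = 0
  disc = (46/75)² − 4·(1/6)·(-142/75) = 1024/625 ; √disc = 32/25
  v_R = (−(46/75) + 32/25) / (2·(1/6)) = 2 m/s
check:
stop time T_s = 2/3 = 0.6667 s
robot covers v_R·T_r = 2.0000·0.0800 = 0.1600 m before braking
braking distance = 2.0000²/(2·3.0000) = 0.6667 m
human over T_r+T_s: 1.6000·(0.0800+0.6667) = 1.1947 m
margins: 0.0400+0.1000+0.0100 = 0.1500 m
sum ≈ 0.1600+0.6667+1.1947+0.1500 ≈ 2.1713 m = S ✓

v_R_max = 2 m/s = 2.0000 m/s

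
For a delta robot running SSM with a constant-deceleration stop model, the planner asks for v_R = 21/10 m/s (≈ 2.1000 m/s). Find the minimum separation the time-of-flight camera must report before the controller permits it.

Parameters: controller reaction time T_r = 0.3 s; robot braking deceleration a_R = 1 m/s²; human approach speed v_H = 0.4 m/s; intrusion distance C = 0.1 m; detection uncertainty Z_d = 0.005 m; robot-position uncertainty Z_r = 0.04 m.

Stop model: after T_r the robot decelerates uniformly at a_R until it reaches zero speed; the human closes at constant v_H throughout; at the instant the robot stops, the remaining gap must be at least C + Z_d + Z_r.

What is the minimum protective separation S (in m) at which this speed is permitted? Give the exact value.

S_min = 197/50 m = 3.9400 m

T_s = v_R/a_R = (21/10)/1 = 2.1000 s
reaction-phase robot travel = 2.1000·0.3000 = 0.6300 m
braking distance = 2.1000²/(2·1.0000) = 2.2050 m
human over T_r+T_s: 0.4000·(0.3000+2.1000) = 0.9600 m
margins: 0.1000+0.0050+0.0400 = 0.1450 m
S_min ≈ 0.6300+2.2050+0.9600+0.1450  ⇒  S_min = 197/50 m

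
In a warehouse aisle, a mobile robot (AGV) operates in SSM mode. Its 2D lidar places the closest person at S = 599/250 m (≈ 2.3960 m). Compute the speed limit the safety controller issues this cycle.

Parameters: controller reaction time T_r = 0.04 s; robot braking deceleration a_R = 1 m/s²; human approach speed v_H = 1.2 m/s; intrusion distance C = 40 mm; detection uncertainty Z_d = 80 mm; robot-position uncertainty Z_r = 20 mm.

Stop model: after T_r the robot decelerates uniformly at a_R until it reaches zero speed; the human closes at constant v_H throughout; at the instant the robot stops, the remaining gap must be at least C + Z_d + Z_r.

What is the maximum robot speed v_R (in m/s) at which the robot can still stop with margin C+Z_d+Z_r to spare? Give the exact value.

collect terms ⇒ (1/2)·v_R² + (31/25)·v_R + (-276/125) = 0
  disc = (31/25)² − 4·(1/2)·(-276/125) = 3721/625 ; √disc = 61/25
  v_R = (−(31/25) + 61/25) / (2·(1/2)) = 6/5 m/s
check:
braking lasts T_s = (6/5)/1 = 1.2000 s
robot in T_r: 1.2000·0.0400 = 0.0480 m
braking distance = 1.2000²/(2·1.0000) = 0.7200 m
human closes 1.2000·1.2400 = 1.4880 m
C+Z_d+Z_r = 0.0400+0.0800+0.0200 = 0.1400 m
sum ≈ 0.0480+0.7200+1.4880+0.1400 ≈ 2.3960 m = S ✓

v_R_max = 6/5 m/s = 1.2000 m/s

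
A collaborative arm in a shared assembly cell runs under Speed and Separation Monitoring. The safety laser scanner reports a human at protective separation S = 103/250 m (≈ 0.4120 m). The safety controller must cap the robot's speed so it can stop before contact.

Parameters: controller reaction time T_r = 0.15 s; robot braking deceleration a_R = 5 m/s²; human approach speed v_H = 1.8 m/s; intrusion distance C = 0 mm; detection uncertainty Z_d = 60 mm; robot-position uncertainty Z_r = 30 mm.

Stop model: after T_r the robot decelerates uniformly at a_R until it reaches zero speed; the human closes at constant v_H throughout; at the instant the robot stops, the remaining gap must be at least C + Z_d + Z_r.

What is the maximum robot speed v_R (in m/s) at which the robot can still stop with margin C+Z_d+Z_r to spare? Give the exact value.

collect terms ⇒ (1/10)·v_R² + (51/100)·v_R + (-13/250) = 0
  disc = (51/100)² − 4·(1/10)·(-13/250) = 2809/10000 ; √disc = 53/100
  v_R = (−(51/100) + 53/100) / (2·(1/10)) = 1/10 m/s
check:
braking lasts T_s = (1/10)/5 = 0.0200 s
reaction-phase robot travel = 0.1000·0.1500 = 0.0150 m
robot under decel: 0.1000²/(2·5.0000) = 0.0010 m
person approaches 1.8000·(0.1500+0.0200) = 0.3060 m
margins: 0.0000+0.0600+0.0300 = 0.0900 m
sum ≈ 0.0150+0.0010+0.3060+0.0900 ≈ 0.4120 m = S ✓

v_R_max = 1/10 m/s = 0.1000 m/s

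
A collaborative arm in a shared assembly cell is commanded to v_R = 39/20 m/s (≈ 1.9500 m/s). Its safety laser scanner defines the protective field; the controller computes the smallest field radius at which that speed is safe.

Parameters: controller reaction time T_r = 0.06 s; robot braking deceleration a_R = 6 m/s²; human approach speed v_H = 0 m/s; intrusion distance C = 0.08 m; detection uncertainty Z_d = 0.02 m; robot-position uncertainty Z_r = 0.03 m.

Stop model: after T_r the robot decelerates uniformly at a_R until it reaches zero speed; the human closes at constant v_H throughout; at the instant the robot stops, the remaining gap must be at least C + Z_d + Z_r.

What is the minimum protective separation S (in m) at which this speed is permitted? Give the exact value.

S_min = 4511/8000 m = 0.5639 m

T_s = v_R/a_R = (39/20)/6 = 0.3250 s
robot in T_r: 1.9500·0.0600 = 0.1170 m
braking distance = 1.9500²/(2·6.0000) = 0.3169 m
person approaches 0.0000·(0.0600+0.3250) = 0.0000 m
C+Z_d+Z_r = 0.0800+0.0200+0.0300 = 0.1300 m
S_min ≈ 0.1170+0.3169+0.0000+0.1300  ⇒  S_min = 4511/8000 m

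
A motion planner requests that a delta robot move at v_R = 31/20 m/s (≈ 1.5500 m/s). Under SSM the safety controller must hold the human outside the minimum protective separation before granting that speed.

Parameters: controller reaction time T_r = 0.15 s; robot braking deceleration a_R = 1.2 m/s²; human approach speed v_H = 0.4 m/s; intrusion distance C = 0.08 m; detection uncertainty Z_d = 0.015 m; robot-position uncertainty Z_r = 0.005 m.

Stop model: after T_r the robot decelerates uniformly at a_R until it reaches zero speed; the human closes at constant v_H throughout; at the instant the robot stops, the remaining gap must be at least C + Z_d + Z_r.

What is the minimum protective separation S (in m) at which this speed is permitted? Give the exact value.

S_min = 9169/4800 m = 1.9102 m

braking lasts T_s = (31/20)/(6/5) = 1.2917 s
robot in T_r: 1.5500·0.1500 = 0.2325 m
braking distance = 1.5500²/(2·1.2000) = 1.0010 m
person approaches 0.4000·(0.1500+1.2917) = 0.5767 m
margins: 0.0800+0.0150+0.0050 = 0.1000 m
S_min ≈ 0.2325+1.0010+0.5767+0.1000  ⇒  S_min = 9169/4800 m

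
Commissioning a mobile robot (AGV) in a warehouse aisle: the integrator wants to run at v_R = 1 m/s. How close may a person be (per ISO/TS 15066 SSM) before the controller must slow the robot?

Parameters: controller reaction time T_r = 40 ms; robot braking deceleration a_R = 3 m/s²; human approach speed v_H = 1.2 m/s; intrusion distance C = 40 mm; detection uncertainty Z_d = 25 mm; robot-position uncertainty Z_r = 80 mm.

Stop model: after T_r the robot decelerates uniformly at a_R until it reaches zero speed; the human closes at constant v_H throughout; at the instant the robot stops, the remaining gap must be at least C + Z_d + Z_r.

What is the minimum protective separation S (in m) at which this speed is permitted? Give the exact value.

S_min = 2399/3000 m = 0.7997 m

stop time T_s = 1/3 = 0.3333 s
robot in T_r: 1.0000·0.0400 = 0.0400 m
robot under decel: 1.0000²/(2·3.0000) = 0.1667 m
person approaches 1.2000·(0.0400+0.3333) = 0.4480 m
margins: 0.0400+0.0250+0.0800 = 0.1450 m
S_min ≈ 0.0400+0.1667+0.4480+0.1450  ⇒  S_min = 2399/3000 m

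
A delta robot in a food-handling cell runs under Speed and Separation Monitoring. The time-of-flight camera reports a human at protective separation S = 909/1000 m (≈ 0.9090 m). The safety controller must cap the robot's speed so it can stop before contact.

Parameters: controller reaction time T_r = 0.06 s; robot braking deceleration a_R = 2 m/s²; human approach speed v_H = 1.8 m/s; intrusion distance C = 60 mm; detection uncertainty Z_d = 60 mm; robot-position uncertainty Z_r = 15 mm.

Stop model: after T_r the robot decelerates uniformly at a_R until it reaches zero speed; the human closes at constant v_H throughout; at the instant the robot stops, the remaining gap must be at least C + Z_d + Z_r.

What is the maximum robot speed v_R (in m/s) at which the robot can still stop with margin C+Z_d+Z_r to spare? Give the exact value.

collect terms ⇒ (1/4)·v_R² + (24/25)·v_R + (-333/500) = 0
  disc = (24/25)² − 4·(1/4)·(-333/500) = 3969/2500 ; √disc = 63/50
  v_R = (−(24/25) + 63/50) / (2·(1/4)) = 3/5 m/s
check:
stop time T_s = (3/5)/2 = 0.3000 s
robot covers v_R·T_r = 0.6000·0.0600 = 0.0360 m before braking
robot covers 0.6000·0.3000 − ½·2.0000·0.3000² = 0.0900 m while stopping
human over T_r+T_s: 1.8000·(0.0600+0.3000) = 0.6480 m
C+Z_d+Z_r = 0.0600+0.0600+0.0150 = 0.1350 m
sum ≈ 0.0360+0.0900+0.6480+0.1350 ≈ 0.9090 m = S ✓

v_R_max = 3/5 m/s = 0.6000 m/s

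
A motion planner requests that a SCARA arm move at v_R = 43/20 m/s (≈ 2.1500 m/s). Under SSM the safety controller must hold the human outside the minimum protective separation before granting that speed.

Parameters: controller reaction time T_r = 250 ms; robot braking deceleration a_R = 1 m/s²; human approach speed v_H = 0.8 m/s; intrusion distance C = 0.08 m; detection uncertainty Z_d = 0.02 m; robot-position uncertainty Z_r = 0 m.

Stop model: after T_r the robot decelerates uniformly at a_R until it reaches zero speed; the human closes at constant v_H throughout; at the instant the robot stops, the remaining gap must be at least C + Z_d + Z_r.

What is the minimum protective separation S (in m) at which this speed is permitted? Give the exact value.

T_s = v_R/a_R = (43/20)/1 = 2.1500 s
robot covers v_R·T_r = 2.1500·0.2500 = 0.5375 m before braking
robot covers 2.1500·2.1500 − ½·1.0000·2.1500² = 2.3112 m while stopping
human over T_r+T_s: 0.8000·(0.2500+2.1500) = 1.9200 m
residual clearance needed = 0.0800+0.0200+0.0000 = 0.1000 m
S_min ≈ 0.5375+2.3112+1.9200+0.1000  ⇒  S_min = 779/160 m

S_min = 779/160 m = 4.8688 m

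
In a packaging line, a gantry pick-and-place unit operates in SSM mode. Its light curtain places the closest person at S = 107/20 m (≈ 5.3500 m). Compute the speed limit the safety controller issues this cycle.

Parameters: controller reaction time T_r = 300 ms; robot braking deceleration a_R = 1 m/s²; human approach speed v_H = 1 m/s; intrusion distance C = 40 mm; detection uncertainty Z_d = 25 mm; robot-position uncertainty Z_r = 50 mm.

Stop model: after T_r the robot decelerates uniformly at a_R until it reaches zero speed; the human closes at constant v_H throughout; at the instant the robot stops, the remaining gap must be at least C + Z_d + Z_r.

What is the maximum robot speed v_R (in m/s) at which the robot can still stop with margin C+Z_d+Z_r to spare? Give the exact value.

v_R_max = 21/10 m/s = 2.1000 m/s

quadratic (1/2)·v² + (13/10)·v + (-987/200) = 0
  disc = (13/10)² − 4·(1/2)·(-987/200) = 289/25 ; √disc = 17/5
  v_R = (−(13/10) + 17/5) / (2·(1/2)) = 21/10 m/s
check:
braking lasts T_s = (21/10)/1 = 2.1000 s
reaction-phase robot travel = 2.1000·0.3000 = 0.6300 m
braking distance = 2.1000²/(2·1.0000) = 2.2050 m
human over T_r+T_s: 1.0000·(0.3000+2.1000) = 2.4000 m
C+Z_d+Z_r = 0.0400+0.0250+0.0500 = 0.1150 m
sum ≈ 0.6300+2.2050+2.4000+0.1150 ≈ 5.3500 m = S ✓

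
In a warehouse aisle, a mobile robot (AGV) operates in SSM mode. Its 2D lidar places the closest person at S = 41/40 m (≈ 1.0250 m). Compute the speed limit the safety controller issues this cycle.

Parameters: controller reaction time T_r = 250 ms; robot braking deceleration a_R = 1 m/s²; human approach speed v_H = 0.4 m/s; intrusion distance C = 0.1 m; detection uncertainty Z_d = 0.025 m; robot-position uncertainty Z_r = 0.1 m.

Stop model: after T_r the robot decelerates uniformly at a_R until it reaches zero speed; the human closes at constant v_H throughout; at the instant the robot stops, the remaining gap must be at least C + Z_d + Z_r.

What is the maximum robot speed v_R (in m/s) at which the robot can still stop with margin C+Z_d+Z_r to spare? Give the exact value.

quadratic (1/2)·v² + (13/20)·v + (-7/10) = 0
  disc = (13/20)² − 4·(1/2)·(-7/10) = 729/400 ; √disc = 27/20
  v_R = (−(13/20) + 27/20) / (2·(1/2)) = 7/10 m/s
check:
braking lasts T_s = (7/10)/1 = 0.7000 s
reaction-phase robot travel = 0.7000·0.2500 = 0.1750 m
braking distance = 0.7000²/(2·1.0000) = 0.2450 m
human closes 0.4000·0.9500 = 0.3800 m
margins: 0.1000+0.0250+0.1000 = 0.2250 m
sum ≈ 0.1750+0.2450+0.3800+0.2250 ≈ 1.0250 m = S ✓

v_R_max = 7/10 m/s = 0.7000 m/s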